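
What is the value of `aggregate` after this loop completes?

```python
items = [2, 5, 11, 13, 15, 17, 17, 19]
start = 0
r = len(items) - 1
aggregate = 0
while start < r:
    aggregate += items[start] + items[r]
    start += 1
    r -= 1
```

Sum of pairs from ends
`aggregate` takes the values: 0 → 21 → 43 → 71 → 99

Answer: 99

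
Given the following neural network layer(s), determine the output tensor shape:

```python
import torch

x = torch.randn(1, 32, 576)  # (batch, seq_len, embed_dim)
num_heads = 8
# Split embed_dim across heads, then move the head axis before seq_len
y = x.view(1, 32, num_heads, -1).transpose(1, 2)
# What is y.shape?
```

Input: (1, 32, 576) -> head_dim = 576 // 8 = 72; after view: (1, 32, 8, 72) -> after transpose(1, 2): (1, 8, 32, 72) -> Output: (1, 8, 32, 72)

Answer: (1, 8, 32, 72)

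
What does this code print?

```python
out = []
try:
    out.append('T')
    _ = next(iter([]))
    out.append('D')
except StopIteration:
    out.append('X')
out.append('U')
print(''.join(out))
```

Execution trace: 'T' (try body) → 'X' (except StopIteration) → 'U' (after the try/except). Output: TXU

Answer: TXU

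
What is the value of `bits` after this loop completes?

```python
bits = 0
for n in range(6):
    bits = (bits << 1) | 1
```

Build 6 consecutive 1-bits: 0b111111
`bits` takes the values: 0 → 1 → 3 → 7 → 15 → 31 → 63

Answer: 63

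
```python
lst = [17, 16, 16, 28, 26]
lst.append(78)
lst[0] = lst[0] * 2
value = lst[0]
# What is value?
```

Trace:
`lst = [17, 16, 16, 28, 26]` → lst = [17, 16, 16, 28, 26]
`lst.append(78)` → lst = [17, 16, 16, 28, 26, 78]
`lst[0] = lst[0] * 2` → lst = [34, 16, 16, 28, 26, 78]
`value = lst[0]` → value = 34
So value = 34

Answer: 34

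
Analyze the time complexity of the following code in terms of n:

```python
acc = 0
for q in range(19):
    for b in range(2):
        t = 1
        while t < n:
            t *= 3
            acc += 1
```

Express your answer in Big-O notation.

Each loop level contributes: 1 × 1 × log n. Multiplying the contributions gives O(log n).

Answer: O(log n)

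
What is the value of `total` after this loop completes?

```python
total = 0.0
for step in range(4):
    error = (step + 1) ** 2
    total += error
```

Sum of squared losses 1² + 2² + ... + 4²
`total` takes the values: 0.0 → 1.0 → 5.0 → 14.0 → 30.0

Answer: 30.0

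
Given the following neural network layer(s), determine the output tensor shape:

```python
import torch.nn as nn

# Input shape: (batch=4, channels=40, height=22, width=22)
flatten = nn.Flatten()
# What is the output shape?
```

Input: (4, 40, 22, 22) -> Output: (4, 19360)

Answer: (4, 19360)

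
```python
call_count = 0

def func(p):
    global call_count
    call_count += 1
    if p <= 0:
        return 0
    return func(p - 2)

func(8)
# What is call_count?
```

Linear recursion stepping by 2: 5 calls from p=8 down to ≤0.

Answer: 5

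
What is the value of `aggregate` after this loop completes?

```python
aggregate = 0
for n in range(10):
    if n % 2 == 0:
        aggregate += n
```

Sum of even numbers 0 to 9
`aggregate` takes the values: 0 → 2 → 6 → 12 → 20

Answer: 20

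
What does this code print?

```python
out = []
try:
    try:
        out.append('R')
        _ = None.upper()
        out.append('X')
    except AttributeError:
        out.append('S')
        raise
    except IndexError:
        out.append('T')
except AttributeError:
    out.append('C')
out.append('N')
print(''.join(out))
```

Execution trace: 'R' (try body) → 'S' (except AttributeError) → 'C' (outer except AttributeError) → 'N' (after the try/except). Output: RSCN

Answer: RSCN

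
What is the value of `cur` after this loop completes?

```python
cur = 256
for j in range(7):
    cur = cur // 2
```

Halve 7 times: 256 // 2^7 = 2
`cur` takes the values: 256 → 128 → 64 → 32 → 16 → 8 → 4 → 2

Answer: 2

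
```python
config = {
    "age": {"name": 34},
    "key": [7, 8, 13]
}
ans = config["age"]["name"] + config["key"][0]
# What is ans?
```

Trace:
`config = { ...` → config = {'age': {'name': 34}, 'key': [7, 8, 13]}
`ans = config["age"]["name"] + config["key"][0]` → ans = 41
So ans = 41

Answer: 41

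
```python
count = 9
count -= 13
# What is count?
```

Trace:
`count = 9` → count = 9
`count -= 13` → count = -4
So count = -4

Answer: -4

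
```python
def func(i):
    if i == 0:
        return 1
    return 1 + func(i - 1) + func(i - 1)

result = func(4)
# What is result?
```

func(i) = 1 + 2·func(i-1), func(0)=1. Closed form: (1+1)·2^4 - 1 = 31.

Answer: 31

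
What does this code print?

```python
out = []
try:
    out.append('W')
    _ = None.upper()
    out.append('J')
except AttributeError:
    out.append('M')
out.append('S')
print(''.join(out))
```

Execution trace: 'W' (try body) → 'M' (except AttributeError) → 'S' (after the try/except). Output: WMS

Answer: WMS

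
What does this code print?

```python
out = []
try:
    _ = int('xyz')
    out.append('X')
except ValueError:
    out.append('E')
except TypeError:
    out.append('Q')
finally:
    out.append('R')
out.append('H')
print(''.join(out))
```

Execution trace: 'E' (except ValueError) → 'R' (finally) → 'H' (after the try/except). Output: ERH

Answer: ERH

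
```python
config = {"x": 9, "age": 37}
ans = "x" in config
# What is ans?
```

Trace:
`config = {"x": 9, "age": 37}` → config = {'x': 9, 'age': 37}
`ans = "x" in config` → ans = True
So ans = True

Answer: True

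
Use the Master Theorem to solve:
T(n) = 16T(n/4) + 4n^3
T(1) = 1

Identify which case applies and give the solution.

a=16, b=4, f(n)=4n^3. log_4(16) = 2. Since c=3 > 2 and the regularity condition holds (16(n/4)^3 = (16/4^3)n^3 with 16/4^3 < 1), Case 3 applies: T(n) = Θ(f(n)) = O(n^3).

Answer: O(n^3) - Case 3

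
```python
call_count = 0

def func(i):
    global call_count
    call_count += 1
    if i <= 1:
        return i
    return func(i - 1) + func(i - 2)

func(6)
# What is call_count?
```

Calls(i) = 1 + Calls(i-1) + Calls(i-2); Calls(0)=Calls(1)=1. For i=6 this gives 25.

Answer: 25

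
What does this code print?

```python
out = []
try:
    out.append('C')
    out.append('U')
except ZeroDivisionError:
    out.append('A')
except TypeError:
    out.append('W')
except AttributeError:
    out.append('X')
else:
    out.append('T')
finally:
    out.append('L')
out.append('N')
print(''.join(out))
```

Execution trace: 'C' (try body) → 'U' (try body, no exception) → 'T' (else) → 'L' (finally) → 'N' (after the try/except). Output: CUTLN

Answer: CUTLN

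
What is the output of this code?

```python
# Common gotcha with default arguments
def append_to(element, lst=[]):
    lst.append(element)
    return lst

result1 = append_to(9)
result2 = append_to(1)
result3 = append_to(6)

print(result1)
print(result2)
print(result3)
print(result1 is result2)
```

Key concept: mutable default argument gotcha.
Step by step:
`result1 = append_to(9)` → result1 = [9]
`result2 = append_to(1)` → result1 = [9, 1] (same object as result2); result2 = [9, 1] (same object as result1)
`result3 = append_to(6)` → result1 = [9, 1, 6] (same object as result2, result3); result2 = [9, 1, 6] (same object as result1, result3); result3 = [9, 1, 6] (same object as result1, result2)
`print(result1)` → prints [9, 1, 6]
`print(result2)` → prints [9, 1, 6]
`print(result3)` → prints [9, 1, 6]
`print(result1 is result2)` → prints True

Answer:
[9, 1, 6]
[9, 1, 6]
[9, 1, 6]
True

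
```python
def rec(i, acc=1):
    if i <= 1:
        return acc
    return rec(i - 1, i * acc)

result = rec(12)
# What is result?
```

Accumulator trace (n, acc): (12, 1) -> (11, 12) -> (10, 132) -> (9, 1320) -> (8, 11880) -> (7, 95040) -> (6, 665280) -> (5, 3991680) -> (4, 19958400) -> (3, 79833600) -> (2, 239500800) -> (1, 479001600) -> return 479001600

Answer: 479001600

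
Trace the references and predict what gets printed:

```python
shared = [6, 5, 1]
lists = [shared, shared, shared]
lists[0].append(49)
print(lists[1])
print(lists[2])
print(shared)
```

Key concept: list of same reference.
Step by step:
`shared = [6, 5, 1]` → shared = [6, 5, 1]
`lists = [shared, shared, shared]` → lists = [[6, 5, 1], [6, 5, 1], [6, 5, 1]]
`lists[0].append(49)` → shared = [6, 5, 1, 49]; lists = [[6, 5, 1, 49], [6, 5, 1, 49], [6, 5, 1, 49]]
`print(lists[1])` → prints [6, 5, 1, 49]
`print(lists[2])` → prints [6, 5, 1, 49]
`print(shared)` → prints [6, 5, 1, 49]

Answer:
[6, 5, 1, 49]
[6, 5, 1, 49]
[6, 5, 1, 49]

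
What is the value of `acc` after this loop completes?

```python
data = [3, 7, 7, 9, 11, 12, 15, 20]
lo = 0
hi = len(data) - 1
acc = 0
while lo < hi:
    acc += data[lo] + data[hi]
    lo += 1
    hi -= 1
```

Sum of pairs from ends
`acc` takes the values: 0 → 23 → 45 → 64 → 84

Answer: 84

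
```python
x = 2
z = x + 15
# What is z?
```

Trace:
`x = 2` → x = 2
`z = x + 15` → z = 17
So z = 17

Answer: 17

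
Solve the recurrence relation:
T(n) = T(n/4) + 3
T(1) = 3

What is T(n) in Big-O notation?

Each step divides n by 4 and adds 3. After log_4(n) steps we reach T(1)=3. So T(n) = 3·log_4(n) + 3 = O(log n).

Answer: O(log n)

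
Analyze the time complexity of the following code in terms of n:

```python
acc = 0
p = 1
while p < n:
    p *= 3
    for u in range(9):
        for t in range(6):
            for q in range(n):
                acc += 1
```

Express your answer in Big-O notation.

Each loop level contributes: log n × 1 × 1 × n. Multiplying the contributions gives O(n log n).

Answer: O(n log n)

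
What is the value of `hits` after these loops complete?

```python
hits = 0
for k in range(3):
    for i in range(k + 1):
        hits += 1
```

Triangle: 1 + 2 + ... + 3
`hits` takes the values: 0 → 1 → 2 → 3 → 4 → 5 → 6

Answer: 6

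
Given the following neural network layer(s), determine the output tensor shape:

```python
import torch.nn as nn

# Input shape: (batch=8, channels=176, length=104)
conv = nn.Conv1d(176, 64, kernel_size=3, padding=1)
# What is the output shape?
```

Input: (8, 176, 104) -> Output: (8, 64, 104)

Answer: (8, 64, 104)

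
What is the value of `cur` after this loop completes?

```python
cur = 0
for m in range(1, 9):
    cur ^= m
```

XOR of 1 to 8
`cur` takes the values: 0 → 1 → 3 → 0 → 4 → 1 → 7 → 0 → 8

Answer: 8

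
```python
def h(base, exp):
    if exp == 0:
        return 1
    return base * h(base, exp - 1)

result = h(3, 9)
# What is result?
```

h(3, 9) = 3 * 3 * 3 * 3 * 3 * 3 * 3 * 3 * 3 = 19683

Answer: 19683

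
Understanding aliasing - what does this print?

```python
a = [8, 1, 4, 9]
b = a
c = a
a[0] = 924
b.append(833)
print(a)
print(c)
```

Key concept: multiple aliases.
Step by step:
`a = [8, 1, 4, 9]` → a = [8, 1, 4, 9]
`b = a` → b = [8, 1, 4, 9] (same object as a)
`c = a` → c = [8, 1, 4, 9] (same object as a, b)
`a[0] = 924` → a = [924, 1, 4, 9] (same object as b, c); b = [924, 1, 4, 9] (same object as a, c); c = [924, 1, 4, 9] (same object as a, b)
`b.append(833)` → a = [924, 1, 4, 9, 833] (same object as b, c); b = [924, 1, 4, 9, 833] (same object as a, c); c = [924, 1, 4, 9, 833] (same object as a, b)
`print(a)` → prints [924, 1, 4, 9, 833]
`print(c)` → prints [924, 1, 4, 9, 833]

Answer:
[924, 1, 4, 9, 833]
[924, 1, 4, 9, 833]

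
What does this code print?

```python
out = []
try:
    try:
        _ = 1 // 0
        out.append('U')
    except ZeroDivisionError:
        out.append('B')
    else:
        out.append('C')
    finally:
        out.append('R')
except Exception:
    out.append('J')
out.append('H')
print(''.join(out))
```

Execution trace: 'B' (inner except ZeroDivisionError) → 'R' (inner finally) → 'H' (after the try/except). Output: BRH

Answer: BRH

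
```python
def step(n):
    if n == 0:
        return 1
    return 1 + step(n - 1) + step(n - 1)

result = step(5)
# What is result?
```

step(n) = 1 + 2·step(n-1), step(0)=1. Closed form: (1+1)·2^5 - 1 = 63.

Answer: 63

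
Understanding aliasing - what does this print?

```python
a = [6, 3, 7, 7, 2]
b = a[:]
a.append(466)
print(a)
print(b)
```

Key concept: slice [:] creates copy.
Step by step:
`a = [6, 3, 7, 7, 2]` → a = [6, 3, 7, 7, 2]
`b = a[:]` → b = [6, 3, 7, 7, 2]
`a.append(466)` → a = [6, 3, 7, 7, 2, 466]
`print(a)` → prints [6, 3, 7, 7, 2, 466]
`print(b)` → prints [6, 3, 7, 7, 2]

Answer:
[6, 3, 7, 7, 2, 466]
[6, 3, 7, 7, 2]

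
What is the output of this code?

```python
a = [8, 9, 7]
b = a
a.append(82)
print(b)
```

Key concept: basic list aliasing.
Step by step:
`a = [8, 9, 7]` → a = [8, 9, 7]
`b = a` → b = [8, 9, 7] (same object as a)
`a.append(82)` → a = [8, 9, 7, 82] (same object as b); b = [8, 9, 7, 82] (same object as a)
`print(b)` → prints [8, 9, 7, 82]

Answer: [8, 9, 7, 82]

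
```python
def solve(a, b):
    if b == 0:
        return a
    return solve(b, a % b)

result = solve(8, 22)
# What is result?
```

solve(8, 22) -> solve(22, 8) -> solve(8, 6) -> solve(6, 2) -> solve(2, 0) -> 2

Answer: 2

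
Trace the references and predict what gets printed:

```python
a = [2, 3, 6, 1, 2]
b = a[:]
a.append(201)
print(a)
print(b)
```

Key concept: slice [:] creates copy.
Step by step:
`a = [2, 3, 6, 1, 2]` → a = [2, 3, 6, 1, 2]
`b = a[:]` → b = [2, 3, 6, 1, 2]
`a.append(201)` → a = [2, 3, 6, 1, 2, 201]
`print(a)` → prints [2, 3, 6, 1, 2, 201]
`print(b)` → prints [2, 3, 6, 1, 2]

Answer:
[2, 3, 6, 1, 2, 201]
[2, 3, 6, 1, 2]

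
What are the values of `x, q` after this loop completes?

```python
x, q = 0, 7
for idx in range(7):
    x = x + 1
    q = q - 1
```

x goes 0→7, q goes 7→0
`x, q` takes the values: (0, 7) → (1, 7) → (1, 6) → (2, 6) → (2, 5) → (3, 5) → (3, 4) → (4, 4) → (4, 3) → (5, 3) → (5, 2) → (6, 2) → (6, 1) → (7, 1) → (7, 0)

Answer: 7, 0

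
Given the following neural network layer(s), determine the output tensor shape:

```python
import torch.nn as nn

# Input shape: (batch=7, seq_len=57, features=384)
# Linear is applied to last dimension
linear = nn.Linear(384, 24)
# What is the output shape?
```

Input: (7, 57, 384) -> Output: (7, 57, 24)

Answer: (7, 57, 24)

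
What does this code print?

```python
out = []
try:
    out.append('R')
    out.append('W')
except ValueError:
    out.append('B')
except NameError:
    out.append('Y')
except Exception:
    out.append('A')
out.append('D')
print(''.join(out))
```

Execution trace: 'R' (try body) → 'W' (try body, no exception) → 'D' (after the try/except). Output: RWD

Answer: RWD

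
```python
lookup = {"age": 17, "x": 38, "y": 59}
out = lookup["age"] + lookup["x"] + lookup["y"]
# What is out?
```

Trace:
`lookup = {"age": 17, "x": 38, "y": 59}` → lookup = {'age': 17, 'x': 38, 'y': 59}
`out = lookup["age"] + lookup["x"] + lookup["y"]` → out = 114
So out = 114

Answer: 114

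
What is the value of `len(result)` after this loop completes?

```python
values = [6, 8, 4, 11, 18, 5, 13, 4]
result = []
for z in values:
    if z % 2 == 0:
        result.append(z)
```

Count even numbers in [6, 8, 4, 11, 18, 5, 13, 4]
`result` takes the values: [] → [6] → [6, 8] → [6, 8, 4] → [6, 8, 4, 18] → [6, 8, 4, 18, 4]
So `len(result)` = 5

Answer: 5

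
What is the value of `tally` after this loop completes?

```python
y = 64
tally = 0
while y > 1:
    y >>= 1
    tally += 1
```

Count right shifts until 1
`tally` takes the values: 0 → 1 → 2 → 3 → 4 → 5 → 6

Answer: 6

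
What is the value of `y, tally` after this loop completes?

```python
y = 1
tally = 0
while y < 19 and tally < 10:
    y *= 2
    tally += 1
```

Double until >= 19 or 10 iterations
`y, tally` takes the values: (1, 0) → (2, 0) → (2, 1) → (4, 1) → (4, 2) → (8, 2) → (8, 3) → (16, 3) → (16, 4) → (32, 4) → (32, 5)

Answer: 32, 5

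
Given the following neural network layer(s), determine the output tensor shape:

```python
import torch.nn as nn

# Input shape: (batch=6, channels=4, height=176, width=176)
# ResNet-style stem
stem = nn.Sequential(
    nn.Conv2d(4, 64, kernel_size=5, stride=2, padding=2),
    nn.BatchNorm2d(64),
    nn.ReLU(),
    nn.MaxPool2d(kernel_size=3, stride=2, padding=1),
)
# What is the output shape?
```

Input: (6, 4, 176, 176) -> after Conv2d 5x5 stride=2: (6, 64, 88, 88) -> Output: (6, 64, 44, 44)

Answer: (6, 64, 44, 44)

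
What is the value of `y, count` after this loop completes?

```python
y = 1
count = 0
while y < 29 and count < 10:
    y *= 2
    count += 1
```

Double until >= 29 or 10 iterations
`y, count` takes the values: (1, 0) → (2, 0) → (2, 1) → (4, 1) → (4, 2) → (8, 2) → (8, 3) → (16, 3) → (16, 4) → (32, 4) → (32, 5)

Answer: 32, 5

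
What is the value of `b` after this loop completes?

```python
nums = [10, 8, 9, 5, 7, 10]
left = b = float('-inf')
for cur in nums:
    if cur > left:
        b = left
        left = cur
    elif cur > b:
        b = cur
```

Second largest (with repeats) in [10, 8, 9, 5, 7, 10]
`b` takes the values: -inf → 8 → 9 → 10

Answer: 10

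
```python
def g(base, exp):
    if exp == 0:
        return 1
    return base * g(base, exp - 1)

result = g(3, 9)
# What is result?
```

g(3, 9) = 3 * 3 * 3 * 3 * 3 * 3 * 3 * 3 * 3 = 19683

Answer: 19683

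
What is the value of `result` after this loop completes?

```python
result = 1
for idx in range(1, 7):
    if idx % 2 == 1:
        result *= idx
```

Product of odd numbers 1 to 6
`result` takes the values: 1 → 3 → 15

Answer: 15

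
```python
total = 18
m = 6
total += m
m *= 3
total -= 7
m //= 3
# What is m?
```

Trace:
`total = 18` → total = 18
`m = 6` → m = 6
`total += m` → total = 24
`m *= 3` → m = 18
`total -= 7` → total = 17
`m //= 3` → m = 6
So m = 6

Answer: 6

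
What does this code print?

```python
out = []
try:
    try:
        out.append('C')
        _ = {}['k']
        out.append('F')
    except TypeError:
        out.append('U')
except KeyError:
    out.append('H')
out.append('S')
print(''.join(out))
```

Execution trace: 'C' (try body) → 'H' (outer except KeyError) → 'S' (after the try/except). Output: CHS

Answer: CHS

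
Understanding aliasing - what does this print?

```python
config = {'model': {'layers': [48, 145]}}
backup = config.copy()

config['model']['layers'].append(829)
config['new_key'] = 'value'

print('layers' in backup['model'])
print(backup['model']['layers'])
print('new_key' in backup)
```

Key concept: shallow copy gotcha with nested dict.
Step by step:
`config = {'model': {'layers': [48, 145]}}` → config = {'model': {'layers': [48, 145]}}
`backup = config.copy()` → backup = {'model': {'layers': [48, 145]}}
`config['model']['layers'].append(829)` → config = {'model': {'layers': [48, 145, 829]}}; backup = {'model': {'layers': [48, 145, 829]}}
`config['new_key'] = 'value'` → config = {'model': {'layers': [48, 145, 829]}, 'new_key': 'value'}
`print('layers' in backup['model'])` → prints True
`print(backup['model']['layers'])` → prints [48, 145, 829]
`print('new_key' in backup)` → prints False

Answer:
True
[48, 145, 829]
False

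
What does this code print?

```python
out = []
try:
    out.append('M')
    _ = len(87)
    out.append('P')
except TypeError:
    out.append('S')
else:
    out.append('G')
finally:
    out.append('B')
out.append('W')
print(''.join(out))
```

Execution trace: 'M' (try body) → 'S' (except TypeError) → 'B' (finally) → 'W' (after the try/except). Output: MSBW

Answer: MSBW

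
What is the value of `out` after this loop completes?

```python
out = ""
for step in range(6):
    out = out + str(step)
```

Concatenate digits 0 to 5
`out` takes the values: "" → "0" → "01" → "012" → "0123" → "01234" → "012345"

Answer: "012345"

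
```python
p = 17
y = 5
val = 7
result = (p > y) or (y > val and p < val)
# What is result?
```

Trace:
`p = 17` → p = 17
`y = 5` → y = 5
`val = 7` → val = 7
`result = (p > y) or (y > val and p < val)` → result = True
So result = True

Answer: True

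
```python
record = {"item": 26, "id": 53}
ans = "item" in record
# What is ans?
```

Trace:
`record = {"item": 26, "id": 53}` → record = {'item': 26, 'id': 53}
`ans = "item" in record` → ans = True
So ans = True

Answer: True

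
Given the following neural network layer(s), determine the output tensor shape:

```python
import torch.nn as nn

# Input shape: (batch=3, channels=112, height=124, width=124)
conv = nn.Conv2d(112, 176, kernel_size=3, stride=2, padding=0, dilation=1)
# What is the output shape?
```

Input: (3, 112, 124, 124) -> Output: (3, 176, 61, 61)

Answer: (3, 176, 61, 61)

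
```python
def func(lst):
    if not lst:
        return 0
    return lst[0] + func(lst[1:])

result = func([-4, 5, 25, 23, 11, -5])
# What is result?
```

(-4) + 5 + 25 + 23 + 11 + (-5) + 0 = 55

Answer: 55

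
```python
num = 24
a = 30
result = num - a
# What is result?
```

Trace:
`num = 24` → num = 24
`a = 30` → a = 30
`result = num - a` → result = -6
So result = -6

Answer: -6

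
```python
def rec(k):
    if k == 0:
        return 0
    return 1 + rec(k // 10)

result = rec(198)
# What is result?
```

Count of digits of 198: 3

Answer: 3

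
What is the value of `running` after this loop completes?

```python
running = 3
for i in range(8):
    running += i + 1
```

Start at 3, add 1 to 8 = 39
`running` takes the values: 3 → 4 → 6 → 9 → 13 → 18 → 24 → 31 → 39

Answer: 39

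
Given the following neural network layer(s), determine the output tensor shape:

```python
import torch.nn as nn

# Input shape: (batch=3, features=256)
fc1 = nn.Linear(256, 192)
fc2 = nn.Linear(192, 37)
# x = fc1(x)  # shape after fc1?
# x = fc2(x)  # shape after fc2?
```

Input: (3, 256) -> after fc1: (3, 192) -> Output: (3, 37)

Answer: (3, 37)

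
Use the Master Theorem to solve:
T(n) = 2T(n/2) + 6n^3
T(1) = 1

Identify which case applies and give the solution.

a=2, b=2, f(n)=6n^3. log_2(2) = 1. Since c=3 > 1 and the regularity condition holds (2(n/2)^3 = (2/2^3)n^3 with 2/2^3 < 1), Case 3 applies: T(n) = Θ(f(n)) = O(n^3).

Answer: O(n^3) - Case 3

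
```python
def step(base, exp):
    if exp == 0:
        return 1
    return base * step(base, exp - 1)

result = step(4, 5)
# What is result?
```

step(4, 5) = 4 * 4 * 4 * 4 * 4 = 1024

Answer: 1024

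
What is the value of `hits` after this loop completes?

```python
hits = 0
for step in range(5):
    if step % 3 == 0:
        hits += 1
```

Count numbers divisible by 3 in range(5)
`hits` takes the values: 0 → 1 → 2

Answer: 2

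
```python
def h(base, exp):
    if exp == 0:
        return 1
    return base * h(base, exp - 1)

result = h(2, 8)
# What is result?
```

h(2, 8) = 2 * 2 * 2 * 2 * 2 * 2 * 2 * 2 = 256

Answer: 256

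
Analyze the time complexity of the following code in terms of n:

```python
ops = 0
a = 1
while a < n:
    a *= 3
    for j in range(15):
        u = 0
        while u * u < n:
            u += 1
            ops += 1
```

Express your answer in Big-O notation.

Each loop level contributes: log n × 1 × √n. Multiplying the contributions gives O(√n log n).

Answer: O(√n log n)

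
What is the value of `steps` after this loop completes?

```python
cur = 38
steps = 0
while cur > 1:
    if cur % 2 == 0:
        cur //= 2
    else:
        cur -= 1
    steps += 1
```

Steps to reduce 38 to 1
`steps` takes the values: 0 → 1 → 2 → 3 → 4 → 5 → 6 → 7

Answer: 7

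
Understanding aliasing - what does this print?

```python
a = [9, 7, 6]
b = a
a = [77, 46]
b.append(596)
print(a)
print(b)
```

Key concept: rebinding vs mutation: a is rebound to a new list, b still points at the original.
Step by step:
`a = [9, 7, 6]` → a = [9, 7, 6]
`b = a` → b = [9, 7, 6] (same object as a)
`a = [77, 46]` → a = [77, 46]
`b.append(596)` → b = [9, 7, 6, 596]
`print(a)` → prints [77, 46]
`print(b)` → prints [9, 7, 6, 596]

Answer:
[77, 46]
[9, 7, 6, 596]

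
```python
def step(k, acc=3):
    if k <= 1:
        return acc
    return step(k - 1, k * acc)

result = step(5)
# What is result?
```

Accumulator trace (n, acc): (5, 3) -> (4, 15) -> (3, 60) -> (2, 180) -> (1, 360) -> return 360

Answer: 360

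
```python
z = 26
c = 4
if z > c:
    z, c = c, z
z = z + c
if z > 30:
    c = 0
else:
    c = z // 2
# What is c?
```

Trace:
`z = 26` → z = 26
`c = 4` → c = 4
`if z > c: ...` → z > c is True → z = 4; c = 26
`z = z + c` → z = 30
`if z > 30: ...` → z > 30 is False, take else branch → c = 15
So c = 15

Answer: 15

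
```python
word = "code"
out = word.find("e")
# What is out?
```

Trace:
`word = "code"` → word = 'code'
`out = word.find("e")` → out = 3
So out = 3

Answer: 3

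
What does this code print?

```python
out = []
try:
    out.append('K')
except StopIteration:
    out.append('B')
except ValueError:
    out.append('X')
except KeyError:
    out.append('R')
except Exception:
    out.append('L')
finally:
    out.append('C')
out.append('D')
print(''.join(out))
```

Execution trace: 'K' (try body, no exception) → 'C' (finally) → 'D' (after the try/except). Output: KCD

Answer: KCD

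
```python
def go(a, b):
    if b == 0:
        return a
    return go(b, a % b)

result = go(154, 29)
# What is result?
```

go(154, 29) -> go(29, 9) -> go(9, 2) -> go(2, 1) -> go(1, 0) -> 1

Answer: 1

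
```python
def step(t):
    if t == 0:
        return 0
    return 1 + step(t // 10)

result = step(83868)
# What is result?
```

Count of digits of 83868: 5

Answer: 5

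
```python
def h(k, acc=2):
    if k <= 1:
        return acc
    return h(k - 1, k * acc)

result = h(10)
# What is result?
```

Accumulator trace (n, acc): (10, 2) -> (9, 20) -> (8, 180) -> (7, 1440) -> (6, 10080) -> (5, 60480) -> (4, 302400) -> (3, 1209600) -> (2, 3628800) -> (1, 7257600) -> return 7257600

Answer: 7257600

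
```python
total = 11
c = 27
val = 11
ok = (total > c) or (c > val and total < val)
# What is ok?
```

Trace:
`total = 11` → total = 11
`c = 27` → c = 27
`val = 11` → val = 11
`ok = (total > c) or (c > val and total < val)` → ok = False
So ok = False

Answer: False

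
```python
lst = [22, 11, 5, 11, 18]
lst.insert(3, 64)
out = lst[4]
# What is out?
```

Trace:
`lst = [22, 11, 5, 11, 18]` → lst = [22, 11, 5, 11, 18]
`lst.insert(3, 64)` → lst = [22, 11, 5, 64, 11, 18]
`out = lst[4]` → out = 11
So out = 11

Answer: 11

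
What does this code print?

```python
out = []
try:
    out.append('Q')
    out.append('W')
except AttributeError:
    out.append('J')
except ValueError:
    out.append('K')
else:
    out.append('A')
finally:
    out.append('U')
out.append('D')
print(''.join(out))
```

Execution trace: 'Q' (try body) → 'W' (try body, no exception) → 'A' (else) → 'U' (finally) → 'D' (after the try/except). Output: QWAUD

Answer: QWAUD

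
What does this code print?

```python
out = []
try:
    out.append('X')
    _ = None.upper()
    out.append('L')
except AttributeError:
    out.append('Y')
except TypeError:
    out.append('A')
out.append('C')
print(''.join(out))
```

Execution trace: 'X' (try body) → 'Y' (except AttributeError) → 'C' (after the try/except). Output: XYC

Answer: XYC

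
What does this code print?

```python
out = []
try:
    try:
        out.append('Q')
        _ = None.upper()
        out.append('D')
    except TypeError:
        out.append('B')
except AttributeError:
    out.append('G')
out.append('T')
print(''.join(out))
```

Execution trace: 'Q' (try body) → 'G' (outer except AttributeError) → 'T' (after the try/except). Output: QGT

Answer: QGT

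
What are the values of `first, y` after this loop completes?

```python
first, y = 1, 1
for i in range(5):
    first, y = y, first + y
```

Fibonacci: after 5 iterations
`first, y` takes the values: (1, 1) → (1, 2) → (2, 3) → (3, 5) → (5, 8) → (8, 13)

Answer: 8, 13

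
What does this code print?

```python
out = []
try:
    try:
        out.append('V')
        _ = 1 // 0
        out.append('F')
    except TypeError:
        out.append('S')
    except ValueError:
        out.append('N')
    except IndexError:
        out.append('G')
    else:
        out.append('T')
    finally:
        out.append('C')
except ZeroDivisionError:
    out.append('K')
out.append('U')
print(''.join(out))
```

Execution trace: 'V' (try body) → 'C' (finally) → 'K' (outer except ZeroDivisionError) → 'U' (after the try/except). Output: VCKU

Answer: VCKU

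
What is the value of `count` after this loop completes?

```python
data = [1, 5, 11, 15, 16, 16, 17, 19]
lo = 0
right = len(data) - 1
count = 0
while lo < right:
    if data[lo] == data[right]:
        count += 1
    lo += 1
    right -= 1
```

Count matching pairs from ends
`count` takes the values: 0

Answer: 0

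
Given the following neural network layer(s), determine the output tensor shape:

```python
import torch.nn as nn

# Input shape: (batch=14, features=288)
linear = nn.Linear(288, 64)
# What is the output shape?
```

Input: (14, 288) -> Output: (14, 64)

Answer: (14, 64)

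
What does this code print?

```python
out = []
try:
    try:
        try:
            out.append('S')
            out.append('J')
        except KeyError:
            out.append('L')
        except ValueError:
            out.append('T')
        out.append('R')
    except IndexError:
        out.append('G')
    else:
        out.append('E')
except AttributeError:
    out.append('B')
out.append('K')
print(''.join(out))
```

Execution trace: 'S' (inner try body) → 'J' (inner try body, no exception) → 'R' (try body, no exception) → 'E' (else) → 'K' (after the try/except). Output: SJREK

Answer: SJREK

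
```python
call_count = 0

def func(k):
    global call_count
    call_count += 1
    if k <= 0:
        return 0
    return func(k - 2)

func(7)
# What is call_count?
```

Linear recursion stepping by 2: 5 calls from k=7 down to ≤0.

Answer: 5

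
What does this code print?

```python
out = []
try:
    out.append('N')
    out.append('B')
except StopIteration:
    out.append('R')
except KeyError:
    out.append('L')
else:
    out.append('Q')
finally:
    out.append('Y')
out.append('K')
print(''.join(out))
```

Execution trace: 'N' (try body) → 'B' (try body, no exception) → 'Q' (else) → 'Y' (finally) → 'K' (after the try/except). Output: NBQYK

Answer: NBQYK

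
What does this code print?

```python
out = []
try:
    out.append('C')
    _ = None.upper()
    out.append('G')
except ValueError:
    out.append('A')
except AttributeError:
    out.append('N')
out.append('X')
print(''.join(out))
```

Execution trace: 'C' (try body) → 'N' (except AttributeError) → 'X' (after the try/except). Output: CNX

Answer: CNX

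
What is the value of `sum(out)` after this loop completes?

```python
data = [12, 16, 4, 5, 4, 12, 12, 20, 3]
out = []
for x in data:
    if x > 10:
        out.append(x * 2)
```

Sum of doubled values > 10
`out` takes the values: [] → [24] → [24, 32] → [24, 32, 24] → [24, 32, 24, 24] → [24, 32, 24, 24, 40]
So `sum(out)` = 144

Answer: 144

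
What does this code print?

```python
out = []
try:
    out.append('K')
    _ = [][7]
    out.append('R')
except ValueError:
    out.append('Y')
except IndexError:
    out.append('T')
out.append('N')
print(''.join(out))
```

Execution trace: 'K' (try body) → 'T' (except IndexError) → 'N' (after the try/except). Output: KTN

Answer: KTN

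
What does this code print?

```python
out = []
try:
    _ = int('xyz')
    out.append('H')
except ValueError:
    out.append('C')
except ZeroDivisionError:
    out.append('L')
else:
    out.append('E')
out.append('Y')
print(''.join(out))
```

Execution trace: 'C' (except ValueError) → 'Y' (after the try/except). Output: CY

Answer: CY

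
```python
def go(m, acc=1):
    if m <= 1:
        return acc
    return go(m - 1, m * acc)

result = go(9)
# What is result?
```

Accumulator trace (n, acc): (9, 1) -> (8, 9) -> (7, 72) -> (6, 504) -> (5, 3024) -> (4, 15120) -> (3, 60480) -> (2, 181440) -> (1, 362880) -> return 362880

Answer: 362880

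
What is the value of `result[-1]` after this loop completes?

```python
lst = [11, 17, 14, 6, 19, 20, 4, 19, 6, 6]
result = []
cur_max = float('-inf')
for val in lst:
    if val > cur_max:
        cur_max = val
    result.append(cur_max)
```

Running max ends at 20
`result` takes the values: [] → [11] → [11, 17] → [11, 17, 17] → [11, 17, 17, 17] → [11, 17, 17, 17, 19] → [11, 17, 17, 17, 19, 20] → [11, 17, 17, 17, 19, 20, 20] → [11, 17, 17, 17, 19, 20, 20, 20] → [11, 17, 17, 17, 19, 20, 20, 20, 20] → [11, 17, 17, 17, 19, 20, 20, 20, 20, 20]
So `result[-1]` = 20

Answer: 20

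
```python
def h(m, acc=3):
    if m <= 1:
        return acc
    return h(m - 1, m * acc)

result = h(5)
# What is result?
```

Accumulator trace (n, acc): (5, 3) -> (4, 15) -> (3, 60) -> (2, 180) -> (1, 360) -> return 360

Answer: 360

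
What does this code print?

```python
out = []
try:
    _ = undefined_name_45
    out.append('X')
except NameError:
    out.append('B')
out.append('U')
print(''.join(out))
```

Execution trace: 'B' (except NameError) → 'U' (after the try/except). Output: BU

Answer: BU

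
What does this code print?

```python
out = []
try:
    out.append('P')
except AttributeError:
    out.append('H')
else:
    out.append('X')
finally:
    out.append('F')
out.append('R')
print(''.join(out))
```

Execution trace: 'P' (try body, no exception) → 'X' (else) → 'F' (finally) → 'R' (after the try/except). Output: PXFR

Answer: PXFR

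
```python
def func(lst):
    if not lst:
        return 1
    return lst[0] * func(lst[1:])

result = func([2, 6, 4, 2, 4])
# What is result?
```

Product over [2, 6, 4, 2, 4] = 2 * 6 * 4 * 2 * 4 = 384

Answer: 384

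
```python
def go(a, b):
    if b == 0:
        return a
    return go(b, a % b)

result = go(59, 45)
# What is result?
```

go(59, 45) -> go(45, 14) -> go(14, 3) -> go(3, 2) -> go(2, 1) -> go(1, 0) -> 1

Answer: 1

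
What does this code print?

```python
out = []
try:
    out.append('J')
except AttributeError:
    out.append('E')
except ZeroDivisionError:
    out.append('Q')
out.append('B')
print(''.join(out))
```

Execution trace: 'J' (try body, no exception) → 'B' (after the try/except). Output: JB

Answer: JB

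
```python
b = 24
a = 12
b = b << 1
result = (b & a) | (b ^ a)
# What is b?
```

Trace:
`b = 24` → b = 24
`a = 12` → a = 12
`b = b << 1` → b = 48
`result = (b & a) | (b ^ a)` → result = 60
So b = 48

Answer: 48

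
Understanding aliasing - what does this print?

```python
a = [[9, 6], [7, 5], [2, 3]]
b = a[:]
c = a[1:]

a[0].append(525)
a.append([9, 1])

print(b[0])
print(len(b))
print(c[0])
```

Key concept: slice with nested mutation.
Step by step:
`a = [[9, 6], [7, 5], [2, 3]]` → a = [[9, 6], [7, 5], [2, 3]]
`b = a[:]` → b = [[9, 6], [7, 5], [2, 3]]
`c = a[1:]` → c = [[7, 5], [2, 3]]
`a[0].append(525)` → a = [[9, 6, 525], [7, 5], [2, 3]]; b = [[9, 6, 525], [7, 5], [2, 3]]
`a.append([9, 1])` → a = [[9, 6, 525], [7, 5], [2, 3], [9, 1]]
`print(b[0])` → prints [9, 6, 525]
`print(len(b))` → prints 3
`print(c[0])` → prints [7, 5]

Answer:
[9, 6, 525]
3
[7, 5]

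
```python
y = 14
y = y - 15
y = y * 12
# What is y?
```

Trace:
`y = 14` → y = 14
`y = y - 15` → y = -1
`y = y * 12` → y = -12
So y = -12

Answer: -12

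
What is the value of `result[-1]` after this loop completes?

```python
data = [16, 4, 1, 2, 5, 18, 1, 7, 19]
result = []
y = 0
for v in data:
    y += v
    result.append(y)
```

Cumulative sum ends at 73
`result` takes the values: [] → [16] → [16, 20] → [16, 20, 21] → [16, 20, 21, 23] → [16, 20, 21, 23, 28] → [16, 20, 21, 23, 28, 46] → [16, 20, 21, 23, 28, 46, 47] → [16, 20, 21, 23, 28, 46, 47, 54] → [16, 20, 21, 23, 28, 46, 47, 54, 73]
So `result[-1]` = 73

Answer: 73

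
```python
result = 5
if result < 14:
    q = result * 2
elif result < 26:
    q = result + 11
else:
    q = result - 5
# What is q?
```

Trace:
`result = 5` → result = 5
`if result < 14: ...` → result < 14 is True → q = 10
So q = 10

Answer: 10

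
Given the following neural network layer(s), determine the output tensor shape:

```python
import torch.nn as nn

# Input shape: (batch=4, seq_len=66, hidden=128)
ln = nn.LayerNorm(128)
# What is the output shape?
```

Input: (4, 66, 128) -> Output: (4, 66, 128)

Answer: (4, 66, 128)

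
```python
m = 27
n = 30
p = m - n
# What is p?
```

Trace:
`m = 27` → m = 27
`n = 30` → n = 30
`p = m - n` → p = -3
So p = -3

Answer: -3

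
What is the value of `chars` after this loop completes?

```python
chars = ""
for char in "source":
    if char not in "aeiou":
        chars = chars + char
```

Remove vowels from 'source'
`chars` takes the values: "" → "s" → "sr" → "src"

Answer: "src"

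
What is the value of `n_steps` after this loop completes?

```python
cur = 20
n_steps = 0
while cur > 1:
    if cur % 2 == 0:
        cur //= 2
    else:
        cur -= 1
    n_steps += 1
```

Steps to reduce 20 to 1
`n_steps` takes the values: 0 → 1 → 2 → 3 → 4 → 5

Answer: 5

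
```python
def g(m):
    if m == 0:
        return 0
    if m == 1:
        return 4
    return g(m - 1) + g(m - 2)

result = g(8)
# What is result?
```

Build up from base cases: g(0)=0, g(1)=4, g(2)=4, g(3)=8, g(4)=12, g(5)=20, g(6)=32, ..., g(8)=84

Answer: 84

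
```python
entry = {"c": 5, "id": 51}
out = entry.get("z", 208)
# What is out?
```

Trace:
`entry = {"c": 5, "id": 51}` → entry = {'c': 5, 'id': 51}
`out = entry.get("z", 208)` → out = 208
So out = 208

Answer: 208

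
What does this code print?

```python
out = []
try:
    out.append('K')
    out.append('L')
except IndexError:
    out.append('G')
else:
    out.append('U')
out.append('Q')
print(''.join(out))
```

Execution trace: 'K' (try body) → 'L' (try body, no exception) → 'U' (else) → 'Q' (after the try/except). Output: KLUQ

Answer: KLUQ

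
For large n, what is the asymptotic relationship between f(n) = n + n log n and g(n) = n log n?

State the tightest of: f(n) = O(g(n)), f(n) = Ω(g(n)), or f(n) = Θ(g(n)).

n + n log n vs n log n: f(n) = Θ(g(n)) — they are asymptotically equivalent (the n term is dominated).

Answer: f(n) = Θ(g(n)) — they are asymptotically equivalent (the n term is dominated).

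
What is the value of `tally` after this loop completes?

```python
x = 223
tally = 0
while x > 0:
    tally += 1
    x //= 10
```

Count digits by repeated division by 10
`tally` takes the values: 0 → 1 → 2 → 3

Answer: 3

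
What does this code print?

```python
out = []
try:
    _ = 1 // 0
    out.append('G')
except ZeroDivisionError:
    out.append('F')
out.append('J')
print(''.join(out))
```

Execution trace: 'F' (except ZeroDivisionError) → 'J' (after the try/except). Output: FJ

Answer: FJ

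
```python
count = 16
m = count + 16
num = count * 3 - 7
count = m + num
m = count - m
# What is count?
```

Trace:
`count = 16` → count = 16
`m = count + 16` → m = 32
`num = count * 3 - 7` → num = 41
`count = m + num` → count = 73
`m = count - m` → m = 41
So count = 73

Answer: 73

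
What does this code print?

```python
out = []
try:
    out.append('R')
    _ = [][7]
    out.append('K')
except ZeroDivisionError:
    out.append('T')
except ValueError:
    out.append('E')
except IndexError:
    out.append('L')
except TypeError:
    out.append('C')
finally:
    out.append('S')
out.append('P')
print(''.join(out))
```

Execution trace: 'R' (try body) → 'L' (except IndexError) → 'S' (finally) → 'P' (after the try/except). Output: RLSP

Answer: RLSP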